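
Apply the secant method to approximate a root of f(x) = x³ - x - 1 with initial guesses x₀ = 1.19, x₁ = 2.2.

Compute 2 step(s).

f(x) = x³ - x - 1
x₀ = 1.19, x₁ = 2.2

Secant formula: x_{n+1} = x_n - f(x_n)(x_n - x_{n-1})/(f(x_n) - f(x_{n-1}))

Iteration 1:
  f(1.190000) = -0.504841
  f(2.200000) = 7.448000
  x_2 = 2.200000 - 7.448000×(2.200000 - 1.190000)/(7.448000 - (-0.504841))
       = 1.254114
Iteration 2:
  f(2.200000) = 7.448000
  f(1.254114) = -0.281641
  x_3 = 1.254114 - (-0.281641)×(1.254114 - 2.200000)/(-0.281641 - 7.448000)
       = 1.288579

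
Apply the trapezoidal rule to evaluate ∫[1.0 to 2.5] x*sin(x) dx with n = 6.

f(x) = x*sin(x)
a = 1.0, b = 2.5, n = 6
h = (b - a)/n = 0.250000

Trapezoidal rule: (h/2)[f(x₀) + 2f(x₁) + 2f(x₂) + ... + f(xₙ)]

x_0 = 1.0000, f(x_0) = 0.841471, coefficient = 1
x_1 = 1.2500, f(x_1) = 1.186231, coefficient = 2
x_2 = 1.5000, f(x_2) = 1.496242, coefficient = 2
x_3 = 1.7500, f(x_3) = 1.721975, coefficient = 2
x_4 = 2.0000, f(x_4) = 1.818595, coefficient = 2
x_5 = 2.2500, f(x_5) = 1.750665, coefficient = 2
x_6 = 2.5000, f(x_6) = 1.496180, coefficient = 1

I ≈ (0.250000/2) × 18.285068 = 2.285633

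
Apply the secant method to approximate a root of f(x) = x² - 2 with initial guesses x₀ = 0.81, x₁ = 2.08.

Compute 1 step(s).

f(x) = x² - 2
x₀ = 0.81, x₁ = 2.08

Secant formula: x_{n+1} = x_n - f(x_n)(x_n - x_{n-1})/(f(x_n) - f(x_{n-1}))

Iteration 1:
  f(0.810000) = -1.343900
  f(2.080000) = 2.326400
  x_2 = 2.080000 - 2.326400×(2.080000 - 0.810000)/(2.326400 - (-1.343900))
       = 1.275017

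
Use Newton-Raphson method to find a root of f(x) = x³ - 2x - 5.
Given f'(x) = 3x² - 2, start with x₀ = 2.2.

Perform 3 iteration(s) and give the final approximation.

f(x) = x³ - 2x - 5
f'(x) = 3x² - 2
x₀ = 2.2

Newton-Raphson formula: x_{n+1} = x_n - f(x_n)/f'(x_n)

Iteration 1:
  f(2.200000) = 1.248000
  f'(2.200000) = 12.520000
  x_1 = 2.200000 - 1.248000/12.520000 = 2.100319
Iteration 2:
  f(2.100319) = 0.064589
  f'(2.100319) = 11.234026
  x_2 = 2.100319 - 0.064589/11.234026 = 2.094570
Iteration 3:
  f(2.094570) = 0.000208
  f'(2.094570) = 11.161672
  x_3 = 2.094570 - 0.000208/11.161672 = 2.094551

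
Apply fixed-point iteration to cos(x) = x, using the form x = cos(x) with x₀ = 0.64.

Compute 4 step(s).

Equation: cos(x) = x
Fixed-point form: x = cos(x)
x₀ = 0.64

x_1 = g(0.640000) = 0.802096
x_2 = g(0.802096) = 0.695202
x_3 = g(0.695202) = 0.767924
x_4 = g(0.767924) = 0.719354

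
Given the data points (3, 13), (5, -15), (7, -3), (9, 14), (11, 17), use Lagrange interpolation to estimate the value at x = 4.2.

Lagrange interpolation formula:
P(x) = Σ yᵢ × Lᵢ(x)
where Lᵢ(x) = Π_{j≠i} (x - xⱼ)/(xᵢ - xⱼ)

L_0(4.2) = (4.2 - 5)/(3 - 5) × (4.2 - 7)/(3 - 7) × (4.2 - 9)/(3 - 9) × (4.2 - 11)/(3 - 11) = 0.190400
L_1(4.2) = (4.2 - 3)/(5 - 3) × (4.2 - 7)/(5 - 7) × (4.2 - 9)/(5 - 9) × (4.2 - 11)/(5 - 11) = 1.142400
L_2(4.2) = (4.2 - 3)/(7 - 3) × (4.2 - 5)/(7 - 5) × (4.2 - 9)/(7 - 9) × (4.2 - 11)/(7 - 11) = -0.489600
L_3(4.2) = (4.2 - 3)/(9 - 3) × (4.2 - 5)/(9 - 5) × (4.2 - 7)/(9 - 7) × (4.2 - 11)/(9 - 11) = 0.190400
L_4(4.2) = (4.2 - 3)/(11 - 3) × (4.2 - 5)/(11 - 5) × (4.2 - 7)/(11 - 7) × (4.2 - 9)/(11 - 9) = -0.033600

P(4.2) = 13×L_0(4.2) + (-15)×L_1(4.2) + (-3)×L_2(4.2) + 14×L_3(4.2) + 17×L_4(4.2)
P(4.2) = -11.097600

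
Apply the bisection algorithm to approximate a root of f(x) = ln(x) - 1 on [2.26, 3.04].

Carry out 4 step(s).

f(x) = ln(x) - 1
Initial interval: [2.26, 3.04]

Iteration 1:
  c_1 = (2.260000 + 3.040000)/2 = 2.650000
  f(c_1) = f(2.650000) = -0.025440
  f(a) × f(c) ≥ 0, new interval: [2.650000, 3.040000]
Iteration 2:
  c_2 = (2.650000 + 3.040000)/2 = 2.845000
  f(c_2) = f(2.845000) = 0.045563
  f(a) × f(c) < 0, new interval: [2.650000, 2.845000]
Iteration 3:
  c_3 = (2.650000 + 2.845000)/2 = 2.747500
  f(c_3) = f(2.747500) = 0.010691
  f(a) × f(c) < 0, new interval: [2.650000, 2.747500]
Iteration 4:
  c_4 = (2.650000 + 2.747500)/2 = 2.698750
  f(c_4) = f(2.698750) = -0.007211
  f(a) × f(c) ≥ 0, new interval: [2.698750, 2.747500]

After 4 iteration(s), the approximation is c_4 = 2.698750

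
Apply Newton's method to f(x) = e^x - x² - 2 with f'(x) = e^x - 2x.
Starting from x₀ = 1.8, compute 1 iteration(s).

f(x) = e^x - x² - 2
f'(x) = e^x - 2x
x₀ = 1.8

Newton-Raphson formula: x_{n+1} = x_n - f(x_n)/f'(x_n)

Iteration 1:
  f(1.800000) = 0.809647
  f'(1.800000) = 2.449647
  x_1 = 1.800000 - 0.809647/2.449647 = 1.469484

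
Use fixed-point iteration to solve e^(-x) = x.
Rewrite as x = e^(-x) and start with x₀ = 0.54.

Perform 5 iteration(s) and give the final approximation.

Equation: e^(-x) = x
Fixed-point form: x = e^(-x)
x₀ = 0.54

x_1 = g(0.540000) = 0.582748
x_2 = g(0.582748) = 0.558362
x_3 = g(0.558362) = 0.572146
x_4 = g(0.572146) = 0.564313
x_5 = g(0.564313) = 0.568751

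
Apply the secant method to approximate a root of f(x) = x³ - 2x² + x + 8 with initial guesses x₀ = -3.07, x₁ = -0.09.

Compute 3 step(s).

f(x) = x³ - 2x² + x + 8
x₀ = -3.07, x₁ = -0.09

Secant formula: x_{n+1} = x_n - f(x_n)(x_n - x_{n-1})/(f(x_n) - f(x_{n-1}))

Iteration 1:
  f(-3.070000) = -42.854243
  f(-0.090000) = 7.893071
  x_2 = -0.090000 - 7.893071×(-0.090000 - (-3.070000))/(7.893071 - (-42.854243))
       = -0.553499
Iteration 2:
  f(-0.090000) = 7.893071
  f(-0.553499) = 6.664206
  x_3 = -0.553499 - 6.664206×(-0.553499 - (-0.090000))/(6.664206 - 7.893071)
       = -3.067084
Iteration 3:
  f(-0.553499) = 6.664206
  f(-3.067084) = -42.733184
  x_4 = -3.067084 - (-42.733184)×(-3.067084 - (-0.553499))/(-42.733184 - 6.664206)
       = -0.892607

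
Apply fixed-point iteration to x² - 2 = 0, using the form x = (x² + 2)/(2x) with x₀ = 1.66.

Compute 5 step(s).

Equation: x² - 2 = 0
Fixed-point form: x = (x² + 2)/(2x)
x₀ = 1.66

x_1 = g(1.660000) = 1.432410
x_2 = g(1.432410) = 1.414329
x_3 = g(1.414329) = 1.414214
x_4 = g(1.414214) = 1.414214
x_5 = g(1.414214) = 1.414214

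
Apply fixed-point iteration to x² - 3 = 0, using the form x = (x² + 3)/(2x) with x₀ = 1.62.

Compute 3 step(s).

Equation: x² - 3 = 0
Fixed-point form: x = (x² + 3)/(2x)
x₀ = 1.62

x_1 = g(1.620000) = 1.735926
x_2 = g(1.735926) = 1.732055
x_3 = g(1.732055) = 1.732051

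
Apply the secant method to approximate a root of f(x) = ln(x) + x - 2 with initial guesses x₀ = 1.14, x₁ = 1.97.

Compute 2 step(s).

f(x) = ln(x) + x - 2
x₀ = 1.14, x₁ = 1.97

Secant formula: x_{n+1} = x_n - f(x_n)(x_n - x_{n-1})/(f(x_n) - f(x_{n-1}))

Iteration 1:
  f(1.140000) = -0.728972
  f(1.970000) = 0.648034
  x_2 = 1.970000 - 0.648034×(1.970000 - 1.140000)/(0.648034 - (-0.728972))
       = 1.579393
Iteration 2:
  f(1.970000) = 0.648034
  f(1.579393) = 0.036434
  x_3 = 1.579393 - 0.036434×(1.579393 - 1.970000)/(0.036434 - 0.648034)
       = 1.556124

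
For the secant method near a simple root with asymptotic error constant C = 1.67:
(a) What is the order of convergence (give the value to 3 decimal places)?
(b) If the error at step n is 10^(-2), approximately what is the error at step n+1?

(a) Secant method has superlinear convergence with order φ = (1+√5)/2 ≈ 1.618.
    This means |e_{n+1}| ≈ C|e_n|^1.618.

(b) With |e_n| = 10^(-2) and C = 1.67:
    |e_{n+1}| ≈ 1.67 × (10^(-2))^1.618 = 1.67 × 10^(-3.24)

(a) ≈ 1.618 (golden ratio); (b) |e_{n+1}| ≈ 9.697e-04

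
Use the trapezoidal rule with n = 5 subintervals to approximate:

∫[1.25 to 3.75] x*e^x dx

f(x) = x*e^x
a = 1.25, b = 3.75, n = 5
h = (b - a)/n = 0.500000

Trapezoidal rule: (h/2)[f(x₀) + 2f(x₁) + 2f(x₂) + ... + f(xₙ)]

x_0 = 1.2500, f(x_0) = 4.362929, coefficient = 1
x_1 = 1.7500, f(x_1) = 10.070555, coefficient = 2
x_2 = 2.2500, f(x_2) = 21.347406, coefficient = 2
x_3 = 2.7500, f(x_3) = 43.017238, coefficient = 2
x_4 = 3.2500, f(x_4) = 83.818605, coefficient = 2
x_5 = 3.7500, f(x_5) = 159.454058, coefficient = 1

I ≈ (0.500000/2) × 480.324592 = 120.081148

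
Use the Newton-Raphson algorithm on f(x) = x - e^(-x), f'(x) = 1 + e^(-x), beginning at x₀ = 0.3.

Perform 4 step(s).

f(x) = x - e^(-x)
f'(x) = 1 + e^(-x)
x₀ = 0.3

Newton-Raphson formula: x_{n+1} = x_n - f(x_n)/f'(x_n)

Iteration 1:
  f(0.300000) = -0.440818
  f'(0.300000) = 1.740818
  x_1 = 0.300000 - (-0.440818)/1.740818 = 0.553225
Iteration 2:
  f(0.553225) = -0.021868
  f'(0.553225) = 1.575092
  x_2 = 0.553225 - (-0.021868)/1.575092 = 0.567108
Iteration 3:
  f(0.567108) = -0.000055
  f'(0.567108) = 1.567163
  x_3 = 0.567108 - (-0.000055)/1.567163 = 0.567143
Iteration 4:
  f(0.567143) = 0.000000
  f'(0.567143) = 1.567143
  x_4 = 0.567143 - 0.000000/1.567143 = 0.567143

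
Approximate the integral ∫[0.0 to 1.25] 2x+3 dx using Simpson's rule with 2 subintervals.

f(x) = 2x+3
a = 0.0, b = 1.25, n = 2
h = (b - a)/n = 0.625000

Simpson's rule: (h/3)[f(x₀) + 4f(x₁) + 2f(x₂) + ... + f(xₙ)]

x_0 = 0.0000, f(x_0) = 3.000000, coefficient = 1
x_1 = 0.6250, f(x_1) = 4.250000, coefficient = 4
x_2 = 1.2500, f(x_2) = 5.500000, coefficient = 1

I ≈ (0.625000/3) × 25.500000 = 5.312500
Exact value: 5.312500
Error: 0.000000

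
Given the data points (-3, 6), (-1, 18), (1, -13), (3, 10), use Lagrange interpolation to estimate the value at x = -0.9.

Lagrange interpolation formula:
P(x) = Σ yᵢ × Lᵢ(x)
where Lᵢ(x) = Π_{j≠i} (x - xⱼ)/(xᵢ - xⱼ)

L_0(-0.9) = (-0.9 - (-1))/(-3 - (-1)) × (-0.9 - 1)/(-3 - 1) × (-0.9 - 3)/(-3 - 3) = -0.015437
L_1(-0.9) = (-0.9 - (-3))/(-1 - (-3)) × (-0.9 - 1)/(-1 - 1) × (-0.9 - 3)/(-1 - 3) = 0.972562
L_2(-0.9) = (-0.9 - (-3))/(1 - (-3)) × (-0.9 - (-1))/(1 - (-1)) × (-0.9 - 3)/(1 - 3) = 0.051187
L_3(-0.9) = (-0.9 - (-3))/(3 - (-3)) × (-0.9 - (-1))/(3 - (-1)) × (-0.9 - 1)/(3 - 1) = -0.008312

P(-0.9) = 6×L_0(-0.9) + 18×L_1(-0.9) + (-13)×L_2(-0.9) + 10×L_3(-0.9)
P(-0.9) = 16.664937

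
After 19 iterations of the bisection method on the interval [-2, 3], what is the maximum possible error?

Bisection error bound: |error| ≤ (b-a)/2^n
|error| ≤ (3 - (-2))/2^19 = 5/2^19
|error| ≤ 0.0000095367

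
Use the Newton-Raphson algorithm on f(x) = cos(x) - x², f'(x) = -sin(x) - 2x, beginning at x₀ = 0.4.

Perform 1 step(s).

f(x) = cos(x) - x²
f'(x) = -sin(x) - 2x
x₀ = 0.4

Newton-Raphson formula: x_{n+1} = x_n - f(x_n)/f'(x_n)

Iteration 1:
  f(0.400000) = 0.761061
  f'(0.400000) = -1.189418
  x_1 = 0.400000 - 0.761061/(-1.189418) = 1.039860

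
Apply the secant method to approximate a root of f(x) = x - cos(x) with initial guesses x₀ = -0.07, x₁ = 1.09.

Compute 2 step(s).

f(x) = x - cos(x)
x₀ = -0.07, x₁ = 1.09

Secant formula: x_{n+1} = x_n - f(x_n)(x_n - x_{n-1})/(f(x_n) - f(x_{n-1}))

Iteration 1:
  f(-0.070000) = -1.067551
  f(1.090000) = 0.627515
  x_2 = 1.090000 - 0.627515×(1.090000 - (-0.070000))/(0.627515 - (-1.067551))
       = 0.660567
Iteration 2:
  f(1.090000) = 0.627515
  f(0.660567) = -0.129077
  x_3 = 0.660567 - (-0.129077)×(0.660567 - 1.090000)/(-0.129077 - 0.627515)
       = 0.733830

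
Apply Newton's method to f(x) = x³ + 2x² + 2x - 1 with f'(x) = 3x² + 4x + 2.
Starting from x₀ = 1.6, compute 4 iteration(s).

f(x) = x³ + 2x² + 2x - 1
f'(x) = 3x² + 4x + 2
x₀ = 1.6

Newton-Raphson formula: x_{n+1} = x_n - f(x_n)/f'(x_n)

Iteration 1:
  f(1.600000) = 11.416000
  f'(1.600000) = 16.080000
  x_1 = 1.600000 - 11.416000/16.080000 = 0.890050
Iteration 2:
  f(0.890050) = 3.069564
  f'(0.890050) = 7.936765
  x_2 = 0.890050 - 3.069564/7.936765 = 0.503297
Iteration 3:
  f(0.503297) = 0.640700
  f'(0.503297) = 4.773113
  x_3 = 0.503297 - 0.640700/4.773113 = 0.369066
Iteration 4:
  f(0.369066) = 0.060823
  f'(0.369066) = 3.884894
  x_4 = 0.369066 - 0.060823/3.884894 = 0.353410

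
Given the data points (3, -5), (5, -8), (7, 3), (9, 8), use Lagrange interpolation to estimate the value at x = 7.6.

Lagrange interpolation formula:
P(x) = Σ yᵢ × Lᵢ(x)
where Lᵢ(x) = Π_{j≠i} (x - xⱼ)/(xᵢ - xⱼ)

L_0(7.6) = (7.6 - 5)/(3 - 5) × (7.6 - 7)/(3 - 7) × (7.6 - 9)/(3 - 9) = 0.045500
L_1(7.6) = (7.6 - 3)/(5 - 3) × (7.6 - 7)/(5 - 7) × (7.6 - 9)/(5 - 9) = -0.241500
L_2(7.6) = (7.6 - 3)/(7 - 3) × (7.6 - 5)/(7 - 5) × (7.6 - 9)/(7 - 9) = 1.046500
L_3(7.6) = (7.6 - 3)/(9 - 3) × (7.6 - 5)/(9 - 5) × (7.6 - 7)/(9 - 7) = 0.149500

P(7.6) = (-5)×L_0(7.6) + (-8)×L_1(7.6) + 3×L_2(7.6) + 8×L_3(7.6)
P(7.6) = 6.040000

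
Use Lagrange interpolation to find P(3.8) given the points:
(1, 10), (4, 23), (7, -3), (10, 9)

Lagrange interpolation formula:
P(x) = Σ yᵢ × Lᵢ(x)
where Lᵢ(x) = Π_{j≠i} (x - xⱼ)/(xᵢ - xⱼ)

L_0(3.8) = (3.8 - 4)/(1 - 4) × (3.8 - 7)/(1 - 7) × (3.8 - 10)/(1 - 10) = 0.024494
L_1(3.8) = (3.8 - 1)/(4 - 1) × (3.8 - 7)/(4 - 7) × (3.8 - 10)/(4 - 10) = 1.028741
L_2(3.8) = (3.8 - 1)/(7 - 1) × (3.8 - 4)/(7 - 4) × (3.8 - 10)/(7 - 10) = -0.064296
L_3(3.8) = (3.8 - 1)/(10 - 1) × (3.8 - 4)/(10 - 4) × (3.8 - 7)/(10 - 7) = 0.011062

P(3.8) = 10×L_0(3.8) + 23×L_1(3.8) + (-3)×L_2(3.8) + 9×L_3(3.8)
P(3.8) = 24.198420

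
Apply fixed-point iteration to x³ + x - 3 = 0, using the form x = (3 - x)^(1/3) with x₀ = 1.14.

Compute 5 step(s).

Equation: x³ + x - 3 = 0
Fixed-point form: x = (3 - x)^(1/3)
x₀ = 1.14

x_1 = g(1.140000) = 1.229809
x_2 = g(1.229809) = 1.209688
x_3 = g(1.209688) = 1.214254
x_4 = g(1.214254) = 1.213221
x_5 = g(1.213221) = 1.213455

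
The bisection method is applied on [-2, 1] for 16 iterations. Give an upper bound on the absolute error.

Bisection error bound: |error| ≤ (b-a)/2^n
|error| ≤ (1 - (-2))/2^16 = 3/2^16
|error| ≤ 0.0000457764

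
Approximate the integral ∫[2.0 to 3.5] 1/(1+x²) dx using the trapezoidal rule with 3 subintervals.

f(x) = 1/(1+x²)
a = 2.0, b = 3.5, n = 3
h = (b - a)/n = 0.500000

Trapezoidal rule: (h/2)[f(x₀) + 2f(x₁) + 2f(x₂) + ... + f(xₙ)]

x_0 = 2.0000, f(x_0) = 0.200000, coefficient = 1
x_1 = 2.5000, f(x_1) = 0.137931, coefficient = 2
x_2 = 3.0000, f(x_2) = 0.100000, coefficient = 2
x_3 = 3.5000, f(x_3) = 0.075472, coefficient = 1

I ≈ (0.500000/2) × 0.751334 = 0.187833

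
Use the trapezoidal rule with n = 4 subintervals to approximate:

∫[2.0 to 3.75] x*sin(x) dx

f(x) = x*sin(x)
a = 2.0, b = 3.75, n = 4
h = (b - a)/n = 0.437500

Trapezoidal rule: (h/2)[f(x₀) + 2f(x₁) + 2f(x₂) + ... + f(xₙ)]

x_0 = 2.0000, f(x_0) = 1.818595, coefficient = 1
x_1 = 2.4375, f(x_1) = 1.577897, coefficient = 2
x_2 = 2.8750, f(x_2) = 0.757407, coefficient = 2
x_3 = 3.3125, f(x_3) = -0.563379, coefficient = 2
x_4 = 3.7500, f(x_4) = -2.143355, coefficient = 1

I ≈ (0.437500/2) × 3.219092 = 0.704176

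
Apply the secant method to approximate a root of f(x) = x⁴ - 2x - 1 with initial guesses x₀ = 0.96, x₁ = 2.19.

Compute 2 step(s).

f(x) = x⁴ - 2x - 1
x₀ = 0.96, x₁ = 2.19

Secant formula: x_{n+1} = x_n - f(x_n)(x_n - x_{n-1})/(f(x_n) - f(x_{n-1}))

Iteration 1:
  f(0.960000) = -2.070653
  f(2.190000) = 17.622575
  x_2 = 2.190000 - 17.622575×(2.190000 - 0.960000)/(17.622575 - (-2.070653))
       = 1.089329
Iteration 2:
  f(2.190000) = 17.622575
  f(1.089329) = -1.770549
  x_3 = 1.089329 - (-1.770549)×(1.089329 - 2.190000)/(-1.770549 - 17.622575)
       = 1.189818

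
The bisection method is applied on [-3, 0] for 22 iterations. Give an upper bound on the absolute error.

Bisection error bound: |error| ≤ (b-a)/2^n
|error| ≤ (0 - (-3))/2^22 = 3/2^22
|error| ≤ 0.0000007153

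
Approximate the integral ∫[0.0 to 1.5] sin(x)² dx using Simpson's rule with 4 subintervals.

f(x) = sin(x)²
a = 0.0, b = 1.5, n = 4
h = (b - a)/n = 0.375000

Simpson's rule: (h/3)[f(x₀) + 4f(x₁) + 2f(x₂) + ... + f(xₙ)]

x_0 = 0.0000, f(x_0) = 0.000000, coefficient = 1
x_1 = 0.3750, f(x_1) = 0.134156, coefficient = 4
x_2 = 0.7500, f(x_2) = 0.464631, coefficient = 2
x_3 = 1.1250, f(x_3) = 0.814087, coefficient = 4
x_4 = 1.5000, f(x_4) = 0.994996, coefficient = 1

I ≈ (0.375000/3) × 5.717229 = 0.714654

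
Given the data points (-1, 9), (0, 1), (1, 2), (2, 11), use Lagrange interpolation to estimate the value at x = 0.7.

Lagrange interpolation formula:
P(x) = Σ yᵢ × Lᵢ(x)
where Lᵢ(x) = Π_{j≠i} (x - xⱼ)/(xᵢ - xⱼ)

L_0(0.7) = (0.7 - 0)/(-1 - 0) × (0.7 - 1)/(-1 - 1) × (0.7 - 2)/(-1 - 2) = -0.045500
L_1(0.7) = (0.7 - (-1))/(0 - (-1)) × (0.7 - 1)/(0 - 1) × (0.7 - 2)/(0 - 2) = 0.331500
L_2(0.7) = (0.7 - (-1))/(1 - (-1)) × (0.7 - 0)/(1 - 0) × (0.7 - 2)/(1 - 2) = 0.773500
L_3(0.7) = (0.7 - (-1))/(2 - (-1)) × (0.7 - 0)/(2 - 0) × (0.7 - 1)/(2 - 1) = -0.059500

P(0.7) = 9×L_0(0.7) + 1×L_1(0.7) + 2×L_2(0.7) + 11×L_3(0.7)
P(0.7) = 0.814500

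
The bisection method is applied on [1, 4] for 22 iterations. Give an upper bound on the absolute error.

Bisection error bound: |error| ≤ (b-a)/2^n
|error| ≤ (4 - 1)/2^22 = 3/2^22
|error| ≤ 0.0000007153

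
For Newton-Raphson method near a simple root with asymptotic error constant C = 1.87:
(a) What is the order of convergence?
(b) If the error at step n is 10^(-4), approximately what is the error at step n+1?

(a) Newton-Raphson has quadratic (order 2) convergence near simple roots.
    This means |e_{n+1}| ≈ C|e_n|².

(b) With |e_n| = 10^(-4) and C = 1.87:
    |e_{n+1}| ≈ 1.87 × (10^(-4))² = 1.87 × 10^(-8)

(a) 2 (quadratic); (b) |e_{n+1}| ≈ 1.870e-08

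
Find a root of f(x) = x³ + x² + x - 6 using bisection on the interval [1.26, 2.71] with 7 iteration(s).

f(x) = x³ + x² + x - 6
Initial interval: [1.26, 2.71]

Iteration 1:
  c_1 = (1.260000 + 2.710000)/2 = 1.985000
  f(c_1) = f(1.985000) = 7.746572
  f(a) × f(c) < 0, new interval: [1.260000, 1.985000]
Iteration 2:
  c_2 = (1.260000 + 1.985000)/2 = 1.622500
  f(c_2) = f(1.622500) = 2.526248
  f(a) × f(c) < 0, new interval: [1.260000, 1.622500]
Iteration 3:
  c_3 = (1.260000 + 1.622500)/2 = 1.441250
  f(c_3) = f(1.441250) = 0.512218
  f(a) × f(c) < 0, new interval: [1.260000, 1.441250]
Iteration 4:
  c_4 = (1.260000 + 1.441250)/2 = 1.350625
  f(c_4) = f(1.350625) = -0.361393
  f(a) × f(c) ≥ 0, new interval: [1.350625, 1.441250]
Iteration 5:
  c_5 = (1.350625 + 1.441250)/2 = 1.395938
  f(c_5) = f(1.395938) = 0.064761
  f(a) × f(c) < 0, new interval: [1.350625, 1.395938]
Iteration 6:
  c_6 = (1.350625 + 1.395938)/2 = 1.373281
  f(c_6) = f(1.373281) = -0.150944
  f(a) × f(c) ≥ 0, new interval: [1.373281, 1.395938]
Iteration 7:
  c_7 = (1.373281 + 1.395938)/2 = 1.384609
  f(c_7) = f(1.384609) = -0.043753
  f(a) × f(c) ≥ 0, new interval: [1.384609, 1.395938]

After 7 iteration(s), the approximation is c_7 = 1.384609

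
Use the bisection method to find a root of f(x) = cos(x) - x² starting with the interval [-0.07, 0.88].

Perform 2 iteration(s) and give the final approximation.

f(x) = cos(x) - x²
Initial interval: [-0.07, 0.88]

Iteration 1:
  c_1 = (-0.070000 + 0.880000)/2 = 0.405000
  f(c_1) = f(0.405000) = 0.755077
  f(a) × f(c) ≥ 0, new interval: [0.405000, 0.880000]
Iteration 2:
  c_2 = (0.405000 + 0.880000)/2 = 0.642500
  f(c_2) = f(0.642500) = 0.387794
  f(a) × f(c) ≥ 0, new interval: [0.642500, 0.880000]

After 2 iteration(s), the approximation is c_2 = 0.642500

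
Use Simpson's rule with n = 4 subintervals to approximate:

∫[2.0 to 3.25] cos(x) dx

f(x) = cos(x)
a = 2.0, b = 3.25, n = 4
h = (b - a)/n = 0.312500

Simpson's rule: (h/3)[f(x₀) + 4f(x₁) + 2f(x₂) + ... + f(xₙ)]

x_0 = 2.0000, f(x_0) = -0.416147, coefficient = 1
x_1 = 2.3125, f(x_1) = -0.675545, coefficient = 4
x_2 = 2.6250, f(x_2) = -0.869507, coefficient = 2
x_3 = 2.9375, f(x_3) = -0.979245, coefficient = 4
x_4 = 3.2500, f(x_4) = -0.994130, coefficient = 1

I ≈ (0.312500/3) × -9.768452 = -1.017547
Exact value: -1.017493
Error: 0.000055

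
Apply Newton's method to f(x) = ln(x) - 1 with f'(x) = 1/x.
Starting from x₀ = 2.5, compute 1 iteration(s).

f(x) = ln(x) - 1
f'(x) = 1/x
x₀ = 2.5

Newton-Raphson formula: x_{n+1} = x_n - f(x_n)/f'(x_n)

Iteration 1:
  f(2.500000) = -0.083709
  f'(2.500000) = 0.400000
  x_1 = 2.500000 - (-0.083709)/0.400000 = 2.709273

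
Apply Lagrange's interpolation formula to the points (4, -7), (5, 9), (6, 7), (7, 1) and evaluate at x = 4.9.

Lagrange interpolation formula:
P(x) = Σ yᵢ × Lᵢ(x)
where Lᵢ(x) = Π_{j≠i} (x - xⱼ)/(xᵢ - xⱼ)

L_0(4.9) = (4.9 - 5)/(4 - 5) × (4.9 - 6)/(4 - 6) × (4.9 - 7)/(4 - 7) = 0.038500
L_1(4.9) = (4.9 - 4)/(5 - 4) × (4.9 - 6)/(5 - 6) × (4.9 - 7)/(5 - 7) = 1.039500
L_2(4.9) = (4.9 - 4)/(6 - 4) × (4.9 - 5)/(6 - 5) × (4.9 - 7)/(6 - 7) = -0.094500
L_3(4.9) = (4.9 - 4)/(7 - 4) × (4.9 - 5)/(7 - 5) × (4.9 - 6)/(7 - 6) = 0.016500

P(4.9) = (-7)×L_0(4.9) + 9×L_1(4.9) + 7×L_2(4.9) + 1×L_3(4.9)
P(4.9) = 8.441000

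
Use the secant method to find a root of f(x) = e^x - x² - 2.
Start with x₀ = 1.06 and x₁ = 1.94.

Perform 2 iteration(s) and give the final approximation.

f(x) = e^x - x² - 2
x₀ = 1.06, x₁ = 1.94

Secant formula: x_{n+1} = x_n - f(x_n)(x_n - x_{n-1})/(f(x_n) - f(x_{n-1}))

Iteration 1:
  f(1.060000) = -0.237229
  f(1.940000) = 1.195151
  x_2 = 1.940000 - 1.195151×(1.940000 - 1.060000)/(1.195151 - (-0.237229))
       = 1.205745
Iteration 2:
  f(1.940000) = 1.195151
  f(1.205745) = -0.114576
  x_3 = 1.205745 - (-0.114576)×(1.205745 - 1.940000)/(-0.114576 - 1.195151)
       = 1.269978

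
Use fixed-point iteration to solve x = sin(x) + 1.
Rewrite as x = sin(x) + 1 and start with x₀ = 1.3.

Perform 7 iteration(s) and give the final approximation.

Equation: x = sin(x) + 1
Fixed-point form: x = sin(x) + 1
x₀ = 1.3

x_1 = g(1.300000) = 1.963558
x_2 = g(1.963558) = 1.923856
x_3 = g(1.923856) = 1.938319
x_4 = g(1.938319) = 1.933220
x_5 = g(1.933220) = 1.935040
x_6 = g(1.935040) = 1.934393
x_7 = g(1.934393) = 1.934624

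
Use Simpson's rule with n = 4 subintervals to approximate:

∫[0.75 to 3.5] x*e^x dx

f(x) = x*e^x
a = 0.75, b = 3.5, n = 4
h = (b - a)/n = 0.687500

Simpson's rule: (h/3)[f(x₀) + 4f(x₁) + 2f(x₂) + ... + f(xₙ)]

x_0 = 0.7500, f(x_0) = 1.587750, coefficient = 1
x_1 = 1.4375, f(x_1) = 6.052101, coefficient = 4
x_2 = 2.1250, f(x_2) = 17.792407, coefficient = 2
x_3 = 2.8125, f(x_3) = 46.832330, coefficient = 4
x_4 = 3.5000, f(x_4) = 115.904082, coefficient = 1

I ≈ (0.687500/3) × 364.614369 = 83.557460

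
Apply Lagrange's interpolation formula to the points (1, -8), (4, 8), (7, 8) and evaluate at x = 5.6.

Lagrange interpolation formula:
P(x) = Σ yᵢ × Lᵢ(x)
where Lᵢ(x) = Π_{j≠i} (x - xⱼ)/(xᵢ - xⱼ)

L_0(5.6) = (5.6 - 4)/(1 - 4) × (5.6 - 7)/(1 - 7) = -0.124444
L_1(5.6) = (5.6 - 1)/(4 - 1) × (5.6 - 7)/(4 - 7) = 0.715556
L_2(5.6) = (5.6 - 1)/(7 - 1) × (5.6 - 4)/(7 - 4) = 0.408889

P(5.6) = (-8)×L_0(5.6) + 8×L_1(5.6) + 8×L_2(5.6)
P(5.6) = 9.991111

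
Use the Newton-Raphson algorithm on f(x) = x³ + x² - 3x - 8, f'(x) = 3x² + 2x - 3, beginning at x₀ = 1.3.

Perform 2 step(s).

f(x) = x³ + x² - 3x - 8
f'(x) = 3x² + 2x - 3
x₀ = 1.3

Newton-Raphson formula: x_{n+1} = x_n - f(x_n)/f'(x_n)

Iteration 1:
  f(1.300000) = -8.013000
  f'(1.300000) = 4.670000
  x_1 = 1.300000 - (-8.013000)/4.670000 = 3.015846
Iteration 2:
  f(3.015846) = 19.477890
  f'(3.015846) = 30.317670
  x_2 = 3.015846 - 19.477890/30.317670 = 2.373386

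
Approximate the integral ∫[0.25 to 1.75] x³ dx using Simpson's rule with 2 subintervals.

f(x) = x³
a = 0.25, b = 1.75, n = 2
h = (b - a)/n = 0.750000

Simpson's rule: (h/3)[f(x₀) + 4f(x₁) + 2f(x₂) + ... + f(xₙ)]

x_0 = 0.2500, f(x_0) = 0.015625, coefficient = 1
x_1 = 1.0000, f(x_1) = 1.000000, coefficient = 4
x_2 = 1.7500, f(x_2) = 5.359375, coefficient = 1

I ≈ (0.750000/3) × 9.375000 = 2.343750
Exact value: 2.343750
Error: 0.000000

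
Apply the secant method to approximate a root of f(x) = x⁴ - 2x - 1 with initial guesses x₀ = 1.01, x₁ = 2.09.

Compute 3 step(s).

f(x) = x⁴ - 2x - 1
x₀ = 1.01, x₁ = 2.09

Secant formula: x_{n+1} = x_n - f(x_n)(x_n - x_{n-1})/(f(x_n) - f(x_{n-1}))

Iteration 1:
  f(1.010000) = -1.979396
  f(2.090000) = 13.900298
  x_2 = 2.090000 - 13.900298×(2.090000 - 1.010000)/(13.900298 - (-1.979396))
       = 1.144621
Iteration 2:
  f(2.090000) = 13.900298
  f(1.144621) = -1.572728
  x_3 = 1.144621 - (-1.572728)×(1.144621 - 2.090000)/(-1.572728 - 13.900298)
       = 1.240713
Iteration 3:
  f(1.144621) = -1.572728
  f(1.240713) = -1.111771
  x_4 = 1.240713 - (-1.111771)×(1.240713 - 1.144621)/(-1.111771 - (-1.572728))
       = 1.472473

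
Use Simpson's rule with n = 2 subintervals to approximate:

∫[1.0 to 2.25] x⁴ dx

f(x) = x⁴
a = 1.0, b = 2.25, n = 2
h = (b - a)/n = 0.625000

Simpson's rule: (h/3)[f(x₀) + 4f(x₁) + 2f(x₂) + ... + f(xₙ)]

x_0 = 1.0000, f(x_0) = 1.000000, coefficient = 1
x_1 = 1.6250, f(x_1) = 6.972900, coefficient = 4
x_2 = 2.2500, f(x_2) = 25.628906, coefficient = 1

I ≈ (0.625000/3) × 54.520508 = 11.358439
Exact value: 11.333008
Error: 0.025431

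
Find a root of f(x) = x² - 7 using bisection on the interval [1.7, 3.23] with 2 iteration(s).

f(x) = x² - 7
Initial interval: [1.7, 3.23]

Iteration 1:
  c_1 = (1.700000 + 3.230000)/2 = 2.465000
  f(c_1) = f(2.465000) = -0.923775
  f(a) × f(c) ≥ 0, new interval: [2.465000, 3.230000]
Iteration 2:
  c_2 = (2.465000 + 3.230000)/2 = 2.847500
  f(c_2) = f(2.847500) = 1.108256
  f(a) × f(c) < 0, new interval: [2.465000, 2.847500]

After 2 iteration(s), the approximation is c_2 = 2.847500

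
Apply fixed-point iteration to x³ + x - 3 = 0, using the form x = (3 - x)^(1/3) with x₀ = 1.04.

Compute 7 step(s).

Equation: x³ + x - 3 = 0
Fixed-point form: x = (3 - x)^(1/3)
x₀ = 1.04

x_1 = g(1.040000) = 1.251465
x_2 = g(1.251465) = 1.204735
x_3 = g(1.204735) = 1.215373
x_4 = g(1.215373) = 1.212967
x_5 = g(1.212967) = 1.213512
x_6 = g(1.213512) = 1.213389
x_7 = g(1.213389) = 1.213417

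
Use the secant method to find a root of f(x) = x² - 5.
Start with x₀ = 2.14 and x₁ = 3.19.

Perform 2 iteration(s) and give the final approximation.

f(x) = x² - 5
x₀ = 2.14, x₁ = 3.19

Secant formula: x_{n+1} = x_n - f(x_n)(x_n - x_{n-1})/(f(x_n) - f(x_{n-1}))

Iteration 1:
  f(2.140000) = -0.420400
  f(3.190000) = 5.176100
  x_2 = 3.190000 - 5.176100×(3.190000 - 2.140000)/(5.176100 - (-0.420400))
       = 2.218874
Iteration 2:
  f(3.190000) = 5.176100
  f(2.218874) = -0.076597
  x_3 = 2.218874 - (-0.076597)×(2.218874 - 3.190000)/(-0.076597 - 5.176100)
       = 2.233036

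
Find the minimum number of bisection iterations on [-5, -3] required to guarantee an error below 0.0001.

We need (b-a)/2^n ≤ 0.0001
(-3 - (-5))/2^n ≤ 0.0001
2/2^n ≤ 0.0001
2^n ≥ 20000
n ≥ log₂(20000) = 14.29
n ≥ 15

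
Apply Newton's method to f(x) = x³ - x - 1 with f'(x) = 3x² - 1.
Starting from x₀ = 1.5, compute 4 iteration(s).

f(x) = x³ - x - 1
f'(x) = 3x² - 1
x₀ = 1.5

Newton-Raphson formula: x_{n+1} = x_n - f(x_n)/f'(x_n)

Iteration 1:
  f(1.500000) = 0.875000
  f'(1.500000) = 5.750000
  x_1 = 1.500000 - 0.875000/5.750000 = 1.347826
Iteration 2:
  f(1.347826) = 0.100682
  f'(1.347826) = 4.449905
  x_2 = 1.347826 - 0.100682/4.449905 = 1.325200
Iteration 3:
  f(1.325200) = 0.002058
  f'(1.325200) = 4.268468
  x_3 = 1.325200 - 0.002058/4.268468 = 1.324718
Iteration 4:
  f(1.324718) = 0.000001
  f'(1.324718) = 4.264635
  x_4 = 1.324718 - 0.000001/4.264635 = 1.324718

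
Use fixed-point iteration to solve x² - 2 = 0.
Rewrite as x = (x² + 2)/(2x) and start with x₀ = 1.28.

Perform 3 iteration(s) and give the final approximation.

Equation: x² - 2 = 0
Fixed-point form: x = (x² + 2)/(2x)
x₀ = 1.28

x_1 = g(1.280000) = 1.421250
x_2 = g(1.421250) = 1.414231
x_3 = g(1.414231) = 1.414214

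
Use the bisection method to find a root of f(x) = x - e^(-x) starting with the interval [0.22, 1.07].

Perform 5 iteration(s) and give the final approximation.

f(x) = x - e^(-x)
Initial interval: [0.22, 1.07]

Iteration 1:
  c_1 = (0.220000 + 1.070000)/2 = 0.645000
  f(c_1) = f(0.645000) = 0.120337
  f(a) × f(c) < 0, new interval: [0.220000, 0.645000]
Iteration 2:
  c_2 = (0.220000 + 0.645000)/2 = 0.432500
  f(c_2) = f(0.432500) = -0.216385
  f(a) × f(c) ≥ 0, new interval: [0.432500, 0.645000]
Iteration 3:
  c_3 = (0.432500 + 0.645000)/2 = 0.538750
  f(c_3) = f(0.538750) = -0.044727
  f(a) × f(c) ≥ 0, new interval: [0.538750, 0.645000]
Iteration 4:
  c_4 = (0.538750 + 0.645000)/2 = 0.591875
  f(c_4) = f(0.591875) = 0.038586
  f(a) × f(c) < 0, new interval: [0.538750, 0.591875]
Iteration 5:
  c_5 = (0.538750 + 0.591875)/2 = 0.565313
  f(c_5) = f(0.565313) = -0.002870
  f(a) × f(c) ≥ 0, new interval: [0.565313, 0.591875]

After 5 iteration(s), the approximation is c_5 = 0.565313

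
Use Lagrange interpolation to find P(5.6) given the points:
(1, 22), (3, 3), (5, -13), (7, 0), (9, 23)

Lagrange interpolation formula:
P(x) = Σ yᵢ × Lᵢ(x)
where Lᵢ(x) = Π_{j≠i} (x - xⱼ)/(xᵢ - xⱼ)

L_0(5.6) = (5.6 - 3)/(1 - 3) × (5.6 - 5)/(1 - 5) × (5.6 - 7)/(1 - 7) × (5.6 - 9)/(1 - 9) = 0.019337
L_1(5.6) = (5.6 - 1)/(3 - 1) × (5.6 - 5)/(3 - 5) × (5.6 - 7)/(3 - 7) × (5.6 - 9)/(3 - 9) = -0.136850
L_2(5.6) = (5.6 - 1)/(5 - 1) × (5.6 - 3)/(5 - 3) × (5.6 - 7)/(5 - 7) × (5.6 - 9)/(5 - 9) = 0.889525
L_3(5.6) = (5.6 - 1)/(7 - 1) × (5.6 - 3)/(7 - 3) × (5.6 - 5)/(7 - 5) × (5.6 - 9)/(7 - 9) = 0.254150
L_4(5.6) = (5.6 - 1)/(9 - 1) × (5.6 - 3)/(9 - 3) × (5.6 - 5)/(9 - 5) × (5.6 - 7)/(9 - 7) = -0.026162

P(5.6) = 22×L_0(5.6) + 3×L_1(5.6) + (-13)×L_2(5.6) + 0×L_3(5.6) + 23×L_4(5.6)
P(5.6) = -12.150688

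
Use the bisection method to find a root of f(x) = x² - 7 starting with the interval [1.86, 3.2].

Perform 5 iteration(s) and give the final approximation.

f(x) = x² - 7
Initial interval: [1.86, 3.2]

Iteration 1:
  c_1 = (1.860000 + 3.200000)/2 = 2.530000
  f(c_1) = f(2.530000) = -0.599100
  f(a) × f(c) ≥ 0, new interval: [2.530000, 3.200000]
Iteration 2:
  c_2 = (2.530000 + 3.200000)/2 = 2.865000
  f(c_2) = f(2.865000) = 1.208225
  f(a) × f(c) < 0, new interval: [2.530000, 2.865000]
Iteration 3:
  c_3 = (2.530000 + 2.865000)/2 = 2.697500
  f(c_3) = f(2.697500) = 0.276506
  f(a) × f(c) < 0, new interval: [2.530000, 2.697500]
Iteration 4:
  c_4 = (2.530000 + 2.697500)/2 = 2.613750
  f(c_4) = f(2.613750) = -0.168311
  f(a) × f(c) ≥ 0, new interval: [2.613750, 2.697500]
Iteration 5:
  c_5 = (2.613750 + 2.697500)/2 = 2.655625
  f(c_5) = f(2.655625) = 0.052344
  f(a) × f(c) < 0, new interval: [2.613750, 2.655625]

After 5 iteration(s), the approximation is c_5 = 2.655625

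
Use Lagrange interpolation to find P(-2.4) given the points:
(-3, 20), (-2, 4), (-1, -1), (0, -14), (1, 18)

Lagrange interpolation formula:
P(x) = Σ yᵢ × Lᵢ(x)
where Lᵢ(x) = Π_{j≠i} (x - xⱼ)/(xᵢ - xⱼ)

L_0(-2.4) = (-2.4 - (-2))/(-3 - (-2)) × (-2.4 - (-1))/(-3 - (-1)) × (-2.4 - 0)/(-3 - 0) × (-2.4 - 1)/(-3 - 1) = 0.190400
L_1(-2.4) = (-2.4 - (-3))/(-2 - (-3)) × (-2.4 - (-1))/(-2 - (-1)) × (-2.4 - 0)/(-2 - 0) × (-2.4 - 1)/(-2 - 1) = 1.142400
L_2(-2.4) = (-2.4 - (-3))/(-1 - (-3)) × (-2.4 - (-2))/(-1 - (-2)) × (-2.4 - 0)/(-1 - 0) × (-2.4 - 1)/(-1 - 1) = -0.489600
L_3(-2.4) = (-2.4 - (-3))/(0 - (-3)) × (-2.4 - (-2))/(0 - (-2)) × (-2.4 - (-1))/(0 - (-1)) × (-2.4 - 1)/(0 - 1) = 0.190400
L_4(-2.4) = (-2.4 - (-3))/(1 - (-3)) × (-2.4 - (-2))/(1 - (-2)) × (-2.4 - (-1))/(1 - (-1)) × (-2.4 - 0)/(1 - 0) = -0.033600

P(-2.4) = 20×L_0(-2.4) + 4×L_1(-2.4) + (-1)×L_2(-2.4) + (-14)×L_3(-2.4) + 18×L_4(-2.4)
P(-2.4) = 5.596800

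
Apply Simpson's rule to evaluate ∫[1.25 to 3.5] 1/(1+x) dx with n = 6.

f(x) = 1/(1+x)
a = 1.25, b = 3.5, n = 6
h = (b - a)/n = 0.375000

Simpson's rule: (h/3)[f(x₀) + 4f(x₁) + 2f(x₂) + ... + f(xₙ)]

x_0 = 1.2500, f(x_0) = 0.444444, coefficient = 1
x_1 = 1.6250, f(x_1) = 0.380952, coefficient = 4
x_2 = 2.0000, f(x_2) = 0.333333, coefficient = 2
x_3 = 2.3750, f(x_3) = 0.296296, coefficient = 4
x_4 = 2.7500, f(x_4) = 0.266667, coefficient = 2
x_5 = 3.1250, f(x_5) = 0.242424, coefficient = 4
x_6 = 3.5000, f(x_6) = 0.222222, coefficient = 1

I ≈ (0.375000/3) × 5.545358 = 0.693170
Exact value: 0.693147
Error: 0.000023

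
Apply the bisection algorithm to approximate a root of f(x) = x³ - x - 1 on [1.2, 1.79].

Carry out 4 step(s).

f(x) = x³ - x - 1
Initial interval: [1.2, 1.79]

Iteration 1:
  c_1 = (1.200000 + 1.790000)/2 = 1.495000
  f(c_1) = f(1.495000) = 0.846362
  f(a) × f(c) < 0, new interval: [1.200000, 1.495000]
Iteration 2:
  c_2 = (1.200000 + 1.495000)/2 = 1.347500
  f(c_2) = f(1.347500) = 0.099232
  f(a) × f(c) < 0, new interval: [1.200000, 1.347500]
Iteration 3:
  c_3 = (1.200000 + 1.347500)/2 = 1.273750
  f(c_3) = f(1.273750) = -0.207168
  f(a) × f(c) ≥ 0, new interval: [1.273750, 1.347500]
Iteration 4:
  c_4 = (1.273750 + 1.347500)/2 = 1.310625
  f(c_4) = f(1.310625) = -0.059315
  f(a) × f(c) ≥ 0, new interval: [1.310625, 1.347500]

After 4 iteration(s), the approximation is c_4 = 1.310625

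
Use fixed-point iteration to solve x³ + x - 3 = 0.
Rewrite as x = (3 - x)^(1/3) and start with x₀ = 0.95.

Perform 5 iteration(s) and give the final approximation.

Equation: x³ + x - 3 = 0
Fixed-point form: x = (3 - x)^(1/3)
x₀ = 0.95

x_1 = g(0.950000) = 1.270334
x_2 = g(1.270334) = 1.200386
x_3 = g(1.200386) = 1.216354
x_4 = g(1.216354) = 1.212745
x_5 = g(1.212745) = 1.213563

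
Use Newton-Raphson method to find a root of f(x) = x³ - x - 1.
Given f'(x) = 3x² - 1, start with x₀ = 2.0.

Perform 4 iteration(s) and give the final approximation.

f(x) = x³ - x - 1
f'(x) = 3x² - 1
x₀ = 2.0

Newton-Raphson formula: x_{n+1} = x_n - f(x_n)/f'(x_n)

Iteration 1:
  f(2.000000) = 5.000000
  f'(2.000000) = 11.000000
  x_1 = 2.000000 - 5.000000/11.000000 = 1.545455
Iteration 2:
  f(1.545455) = 1.145755
  f'(1.545455) = 6.165289
  x_2 = 1.545455 - 1.145755/6.165289 = 1.359615
Iteration 3:
  f(1.359615) = 0.153705
  f'(1.359615) = 4.545658
  x_3 = 1.359615 - 0.153705/4.545658 = 1.325801
Iteration 4:
  f(1.325801) = 0.004625
  f'(1.325801) = 4.273248
  x_4 = 1.325801 - 0.004625/4.273248 = 1.324719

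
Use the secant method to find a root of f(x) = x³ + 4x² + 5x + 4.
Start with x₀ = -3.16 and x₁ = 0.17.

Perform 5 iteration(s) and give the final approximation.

f(x) = x³ + 4x² + 5x + 4
x₀ = -3.16, x₁ = 0.17

Secant formula: x_{n+1} = x_n - f(x_n)(x_n - x_{n-1})/(f(x_n) - f(x_{n-1}))

Iteration 1:
  f(-3.160000) = -3.412096
  f(0.170000) = 4.970513
  x_2 = 0.170000 - 4.970513×(0.170000 - (-3.160000))/(4.970513 - (-3.412096))
       = -1.804541
Iteration 2:
  f(0.170000) = 4.970513
  f(-1.804541) = 2.126518
  x_3 = -1.804541 - 2.126518×(-1.804541 - 0.170000)/(2.126518 - 4.970513)
       = -3.280949
Iteration 3:
  f(-1.804541) = 2.126518
  f(-3.280949) = -4.664434
  x_4 = -3.280949 - (-4.664434)×(-3.280949 - (-1.804541))/(-4.664434 - 2.126518)
       = -2.266864
Iteration 4:
  f(-3.280949) = -4.664434
  f(-2.266864) = 1.571699
  x_5 = -2.266864 - 1.571699×(-2.266864 - (-3.280949))/(1.571699 - (-4.664434))
       = -2.522445
Iteration 5:
  f(-2.266864) = 1.571699
  f(-2.522445) = 0.789058
  x_6 = -2.522445 - 0.789058×(-2.522445 - (-2.266864))/(0.789058 - 1.571699)
       = -2.780121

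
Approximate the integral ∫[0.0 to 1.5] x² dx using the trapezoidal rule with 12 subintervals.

f(x) = x²
a = 0.0, b = 1.5, n = 12
h = (b - a)/n = 0.125000

Trapezoidal rule: (h/2)[f(x₀) + 2f(x₁) + 2f(x₂) + ... + f(xₙ)]

x_0 = 0.0000, f(x_0) = 0.000000, coefficient = 1
x_1 = 0.1250, f(x_1) = 0.015625, coefficient = 2
x_2 = 0.2500, f(x_2) = 0.062500, coefficient = 2
x_3 = 0.3750, f(x_3) = 0.140625, coefficient = 2
x_4 = 0.5000, f(x_4) = 0.250000, coefficient = 2
x_5 = 0.6250, f(x_5) = 0.390625, coefficient = 2
x_6 = 0.7500, f(x_6) = 0.562500, coefficient = 2
x_7 = 0.8750, f(x_7) = 0.765625, coefficient = 2
x_8 = 1.0000, f(x_8) = 1.000000, coefficient = 2
x_9 = 1.1250, f(x_9) = 1.265625, coefficient = 2
x_10 = 1.2500, f(x_10) = 1.562500, coefficient = 2
x_11 = 1.3750, f(x_11) = 1.890625, coefficient = 2
x_12 = 1.5000, f(x_12) = 2.250000, coefficient = 1

I ≈ (0.125000/2) × 18.062500 = 1.128906
Exact value: 1.125000
Error: 0.003906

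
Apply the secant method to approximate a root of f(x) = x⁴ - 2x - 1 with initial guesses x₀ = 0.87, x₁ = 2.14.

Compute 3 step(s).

f(x) = x⁴ - 2x - 1
x₀ = 0.87, x₁ = 2.14

Secant formula: x_{n+1} = x_n - f(x_n)(x_n - x_{n-1})/(f(x_n) - f(x_{n-1}))

Iteration 1:
  f(0.870000) = -2.167102
  f(2.140000) = 15.692736
  x_2 = 2.140000 - 15.692736×(2.140000 - 0.870000)/(15.692736 - (-2.167102))
       = 1.024101
Iteration 2:
  f(2.140000) = 15.692736
  f(1.024101) = -1.948256
  x_3 = 1.024101 - (-1.948256)×(1.024101 - 2.140000)/(-1.948256 - 15.692736)
       = 1.147340
Iteration 3:
  f(1.024101) = -1.948256
  f(1.147340) = -1.561800
  x_4 = 1.147340 - (-1.561800)×(1.147340 - 1.024101)/(-1.561800 - (-1.948256))
       = 1.645390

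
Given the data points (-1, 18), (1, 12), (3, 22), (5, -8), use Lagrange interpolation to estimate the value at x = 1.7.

Lagrange interpolation formula:
P(x) = Σ yᵢ × Lᵢ(x)
where Lᵢ(x) = Π_{j≠i} (x - xⱼ)/(xᵢ - xⱼ)

L_0(1.7) = (1.7 - 1)/(-1 - 1) × (1.7 - 3)/(-1 - 3) × (1.7 - 5)/(-1 - 5) = -0.062562
L_1(1.7) = (1.7 - (-1))/(1 - (-1)) × (1.7 - 3)/(1 - 3) × (1.7 - 5)/(1 - 5) = 0.723938
L_2(1.7) = (1.7 - (-1))/(3 - (-1)) × (1.7 - 1)/(3 - 1) × (1.7 - 5)/(3 - 5) = 0.389812
L_3(1.7) = (1.7 - (-1))/(5 - (-1)) × (1.7 - 1)/(5 - 1) × (1.7 - 3)/(5 - 3) = -0.051188

P(1.7) = 18×L_0(1.7) + 12×L_1(1.7) + 22×L_2(1.7) + (-8)×L_3(1.7)
P(1.7) = 16.546500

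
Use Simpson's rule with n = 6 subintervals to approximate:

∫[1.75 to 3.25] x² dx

f(x) = x²
a = 1.75, b = 3.25, n = 6
h = (b - a)/n = 0.250000

Simpson's rule: (h/3)[f(x₀) + 4f(x₁) + 2f(x₂) + ... + f(xₙ)]

x_0 = 1.7500, f(x_0) = 3.062500, coefficient = 1
x_1 = 2.0000, f(x_1) = 4.000000, coefficient = 4
x_2 = 2.2500, f(x_2) = 5.062500, coefficient = 2
x_3 = 2.5000, f(x_3) = 6.250000, coefficient = 4
x_4 = 2.7500, f(x_4) = 7.562500, coefficient = 2
x_5 = 3.0000, f(x_5) = 9.000000, coefficient = 4
x_6 = 3.2500, f(x_6) = 10.562500, coefficient = 1

I ≈ (0.250000/3) × 115.875000 = 9.656250
Exact value: 9.656250
Error: 0.000000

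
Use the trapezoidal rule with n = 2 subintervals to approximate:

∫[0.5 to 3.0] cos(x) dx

f(x) = cos(x)
a = 0.5, b = 3.0, n = 2
h = (b - a)/n = 1.250000

Trapezoidal rule: (h/2)[f(x₀) + 2f(x₁) + 2f(x₂) + ... + f(xₙ)]

x_0 = 0.5000, f(x_0) = 0.877583, coefficient = 1
x_1 = 1.7500, f(x_1) = -0.178246, coefficient = 2
x_2 = 3.0000, f(x_2) = -0.989992, coefficient = 1

I ≈ (1.250000/2) × -0.468902 = -0.293064
Exact value: -0.338306
Error: 0.045242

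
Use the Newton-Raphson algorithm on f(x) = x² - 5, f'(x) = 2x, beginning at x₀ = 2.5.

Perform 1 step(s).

f(x) = x² - 5
f'(x) = 2x
x₀ = 2.5

Newton-Raphson formula: x_{n+1} = x_n - f(x_n)/f'(x_n)

Iteration 1:
  f(2.500000) = 1.250000
  f'(2.500000) = 5.000000
  x_1 = 2.500000 - 1.250000/5.000000 = 2.250000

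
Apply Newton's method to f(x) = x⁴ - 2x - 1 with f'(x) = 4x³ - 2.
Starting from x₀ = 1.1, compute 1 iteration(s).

f(x) = x⁴ - 2x - 1
f'(x) = 4x³ - 2
x₀ = 1.1

Newton-Raphson formula: x_{n+1} = x_n - f(x_n)/f'(x_n)

Iteration 1:
  f(1.100000) = -1.735900
  f'(1.100000) = 3.324000
  x_1 = 1.100000 - (-1.735900)/3.324000 = 1.622232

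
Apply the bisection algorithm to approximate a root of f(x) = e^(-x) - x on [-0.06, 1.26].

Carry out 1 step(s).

f(x) = e^(-x) - x
Initial interval: [-0.06, 1.26]

Iteration 1:
  c_1 = (-0.060000 + 1.260000)/2 = 0.600000
  f(c_1) = f(0.600000) = -0.051188
  f(a) × f(c) < 0, new interval: [-0.060000, 0.600000]

After 1 iteration(s), the approximation is c_1 = 0.600000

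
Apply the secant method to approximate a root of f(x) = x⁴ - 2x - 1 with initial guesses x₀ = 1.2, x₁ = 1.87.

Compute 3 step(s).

f(x) = x⁴ - 2x - 1
x₀ = 1.2, x₁ = 1.87

Secant formula: x_{n+1} = x_n - f(x_n)(x_n - x_{n-1})/(f(x_n) - f(x_{n-1}))

Iteration 1:
  f(1.200000) = -1.326400
  f(1.870000) = 7.488310
  x_2 = 1.870000 - 7.488310×(1.870000 - 1.200000)/(7.488310 - (-1.326400))
       = 1.300819
Iteration 2:
  f(1.870000) = 7.488310
  f(1.300819) = -0.738336
  x_3 = 1.300819 - (-0.738336)×(1.300819 - 1.870000)/(-0.738336 - 7.488310)
       = 1.351902
Iteration 3:
  f(1.300819) = -0.738336
  f(1.351902) = -0.363537
  x_4 = 1.351902 - (-0.363537)×(1.351902 - 1.300819)/(-0.363537 - (-0.738336))
       = 1.401451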